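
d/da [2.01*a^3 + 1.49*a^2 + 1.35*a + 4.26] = 6.03*a^2 + 2.98*a + 1.35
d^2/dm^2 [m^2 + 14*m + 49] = 2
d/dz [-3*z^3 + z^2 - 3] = z*(2 - 9*z)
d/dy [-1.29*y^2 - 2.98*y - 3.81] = -2.58*y - 2.98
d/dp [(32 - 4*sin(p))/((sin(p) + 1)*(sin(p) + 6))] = 4*(sin(p)^2 - 16*sin(p) - 62)*cos(p)/((sin(p) + 1)^2*(sin(p) + 6)^2)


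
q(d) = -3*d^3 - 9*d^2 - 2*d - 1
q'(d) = -9*d^2 - 18*d - 2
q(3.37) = -224.77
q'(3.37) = -164.87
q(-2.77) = -0.75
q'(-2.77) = -21.20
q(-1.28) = -6.89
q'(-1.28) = 6.29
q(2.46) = -105.05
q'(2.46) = -100.74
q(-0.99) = -4.93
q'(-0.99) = 7.00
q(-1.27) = -6.83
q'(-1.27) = 6.34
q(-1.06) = -5.42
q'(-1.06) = 6.97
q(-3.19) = 11.18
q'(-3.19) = -36.16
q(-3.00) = 5.00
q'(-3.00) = -29.00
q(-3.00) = 5.00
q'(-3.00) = -29.00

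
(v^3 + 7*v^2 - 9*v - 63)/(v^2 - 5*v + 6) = (v^2 + 10*v + 21)/(v - 2)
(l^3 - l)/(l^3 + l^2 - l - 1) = l/(l + 1)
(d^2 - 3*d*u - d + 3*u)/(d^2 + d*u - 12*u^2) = (d - 1)/(d + 4*u)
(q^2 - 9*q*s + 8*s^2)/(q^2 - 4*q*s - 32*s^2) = (q - s)/(q + 4*s)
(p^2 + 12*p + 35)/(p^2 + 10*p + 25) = (p + 7)/(p + 5)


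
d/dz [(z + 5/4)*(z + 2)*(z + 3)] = 3*z^2 + 25*z/2 + 49/4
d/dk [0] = 0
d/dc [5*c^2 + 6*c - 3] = 10*c + 6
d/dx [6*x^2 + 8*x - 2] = 12*x + 8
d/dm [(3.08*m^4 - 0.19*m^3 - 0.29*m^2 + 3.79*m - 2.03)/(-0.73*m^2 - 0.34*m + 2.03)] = (-4.4968*m^5 - 3.0029*m^4 + 25.1388*m^3 + 1.7082*m^2 - 4.1412*m + 7.0035)/(0.5329*m^4 + 0.4964*m^3 - 2.8482*m^2 - 1.3804*m + 4.1209)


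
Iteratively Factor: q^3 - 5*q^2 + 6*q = (q - 3)*(q^2 - 2*q) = q*(q - 3)*(q - 2)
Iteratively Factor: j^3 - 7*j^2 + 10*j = (j - 5)*(j^2 - 2*j) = j*(j - 5)*(j - 2)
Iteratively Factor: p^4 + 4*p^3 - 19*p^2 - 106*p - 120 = (p + 3)*(p^3 + p^2 - 22*p - 40) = (p - 5)*(p + 3)*(p^2 + 6*p + 8) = (p - 5)*(p + 2)*(p + 3)*(p + 4)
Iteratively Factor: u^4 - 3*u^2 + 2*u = (u + 2)*(u^3 - 2*u^2 + u) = u*(u + 2)*(u^2 - 2*u + 1) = u*(u - 1)*(u + 2)*(u - 1)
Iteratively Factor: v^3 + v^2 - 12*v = (v - 3)*(v^2 + 4*v) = (v - 3)*(v + 4)*(v)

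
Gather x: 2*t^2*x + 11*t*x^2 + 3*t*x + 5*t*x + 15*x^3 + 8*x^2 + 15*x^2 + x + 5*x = 15*x^3 + x^2*(11*t + 23) + x*(2*t^2 + 8*t + 6)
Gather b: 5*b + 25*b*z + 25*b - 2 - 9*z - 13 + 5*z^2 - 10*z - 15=b*(25*z + 30) + 5*z^2 - 19*z - 30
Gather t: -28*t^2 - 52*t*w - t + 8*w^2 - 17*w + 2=-28*t^2 + t*(-52*w - 1) + 8*w^2 - 17*w + 2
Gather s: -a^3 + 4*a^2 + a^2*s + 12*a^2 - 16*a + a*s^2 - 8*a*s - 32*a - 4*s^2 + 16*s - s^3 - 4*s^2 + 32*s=-a^3 + 16*a^2 - 48*a - s^3 + s^2*(a - 8) + s*(a^2 - 8*a + 48)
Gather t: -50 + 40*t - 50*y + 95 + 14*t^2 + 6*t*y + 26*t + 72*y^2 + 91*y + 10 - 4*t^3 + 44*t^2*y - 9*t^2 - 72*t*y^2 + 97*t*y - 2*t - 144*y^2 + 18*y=-4*t^3 + t^2*(44*y + 5) + t*(-72*y^2 + 103*y + 64) - 72*y^2 + 59*y + 55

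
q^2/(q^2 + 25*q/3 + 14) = 3*q^2/(3*q^2 + 25*q + 42)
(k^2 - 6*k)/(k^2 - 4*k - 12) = k/(k + 2)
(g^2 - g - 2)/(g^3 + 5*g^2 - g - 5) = (g - 2)/(g^2 + 4*g - 5)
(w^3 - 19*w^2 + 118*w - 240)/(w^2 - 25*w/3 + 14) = 3*(w^2 - 13*w + 40)/(3*w - 7)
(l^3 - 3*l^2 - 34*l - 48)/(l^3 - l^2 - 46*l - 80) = (l + 3)/(l + 5)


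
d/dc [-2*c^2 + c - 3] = 1 - 4*c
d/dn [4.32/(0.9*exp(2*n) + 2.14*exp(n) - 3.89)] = (-7.776*exp(n) - 9.2448)*exp(n)/(0.9*exp(2*n) + 2.14*exp(n) - 3.89)^2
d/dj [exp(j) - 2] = exp(j)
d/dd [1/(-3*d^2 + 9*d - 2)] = 3*(2*d - 3)/(3*d^2 - 9*d + 2)^2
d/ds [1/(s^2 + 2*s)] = 2*(-s - 1)/(s^2*(s + 2)^2)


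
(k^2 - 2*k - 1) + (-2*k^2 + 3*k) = -k^2 + k - 1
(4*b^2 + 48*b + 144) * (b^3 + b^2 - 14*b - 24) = 4*b^5 + 52*b^4 + 136*b^3 - 624*b^2 - 3168*b - 3456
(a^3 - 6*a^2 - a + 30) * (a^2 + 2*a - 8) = a^5 - 4*a^4 - 21*a^3 + 76*a^2 + 68*a - 240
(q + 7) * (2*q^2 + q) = 2*q^3 + 15*q^2 + 7*q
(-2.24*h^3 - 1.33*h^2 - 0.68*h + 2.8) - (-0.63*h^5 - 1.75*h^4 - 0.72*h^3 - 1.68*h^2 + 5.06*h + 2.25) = 0.63*h^5 + 1.75*h^4 - 1.52*h^3 + 0.35*h^2 - 5.74*h + 0.55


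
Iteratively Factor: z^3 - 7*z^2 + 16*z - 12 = (z - 3)*(z^2 - 4*z + 4) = (z - 3)*(z - 2)*(z - 2)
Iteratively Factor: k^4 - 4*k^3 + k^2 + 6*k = (k)*(k^3 - 4*k^2 + k + 6) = k*(k + 1)*(k^2 - 5*k + 6) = k*(k - 2)*(k + 1)*(k - 3)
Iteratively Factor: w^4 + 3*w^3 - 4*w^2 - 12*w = (w + 3)*(w^3 - 4*w) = w*(w + 3)*(w^2 - 4) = w*(w - 2)*(w + 3)*(w + 2)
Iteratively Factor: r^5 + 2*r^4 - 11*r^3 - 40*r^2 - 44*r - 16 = (r + 1)*(r^4 + r^3 - 12*r^2 - 28*r - 16) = (r - 4)*(r + 1)*(r^3 + 5*r^2 + 8*r + 4) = (r - 4)*(r + 1)*(r + 2)*(r^2 + 3*r + 2) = (r - 4)*(r + 1)*(r + 2)^2*(r + 1)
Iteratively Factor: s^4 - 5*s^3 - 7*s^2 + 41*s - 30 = (s - 2)*(s^3 - 3*s^2 - 13*s + 15) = (s - 2)*(s - 1)*(s^2 - 2*s - 15) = (s - 2)*(s - 1)*(s + 3)*(s - 5)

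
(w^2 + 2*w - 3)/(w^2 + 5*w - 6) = (w + 3)/(w + 6)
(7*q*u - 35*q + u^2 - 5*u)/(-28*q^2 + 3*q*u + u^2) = (5 - u)/(4*q - u)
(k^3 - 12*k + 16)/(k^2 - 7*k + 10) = (k^2 + 2*k - 8)/(k - 5)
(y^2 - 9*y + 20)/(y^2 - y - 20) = (y - 4)/(y + 4)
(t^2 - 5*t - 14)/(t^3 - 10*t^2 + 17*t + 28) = (t + 2)/(t^2 - 3*t - 4)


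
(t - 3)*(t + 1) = t^2 - 2*t - 3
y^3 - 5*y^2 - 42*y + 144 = (y - 8)*(y - 3)*(y + 6)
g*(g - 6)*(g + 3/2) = g^3 - 9*g^2/2 - 9*g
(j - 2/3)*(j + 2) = j^2 + 4*j/3 - 4/3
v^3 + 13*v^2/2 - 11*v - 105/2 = (v - 3)*(v + 5/2)*(v + 7)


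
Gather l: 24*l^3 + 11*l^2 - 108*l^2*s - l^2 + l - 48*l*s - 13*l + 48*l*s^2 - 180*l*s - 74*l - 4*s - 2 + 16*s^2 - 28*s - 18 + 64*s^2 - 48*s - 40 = 24*l^3 + l^2*(10 - 108*s) + l*(48*s^2 - 228*s - 86) + 80*s^2 - 80*s - 60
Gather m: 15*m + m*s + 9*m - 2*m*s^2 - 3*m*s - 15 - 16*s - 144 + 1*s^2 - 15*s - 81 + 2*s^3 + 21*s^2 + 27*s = m*(-2*s^2 - 2*s + 24) + 2*s^3 + 22*s^2 - 4*s - 240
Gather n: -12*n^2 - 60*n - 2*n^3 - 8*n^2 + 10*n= -2*n^3 - 20*n^2 - 50*n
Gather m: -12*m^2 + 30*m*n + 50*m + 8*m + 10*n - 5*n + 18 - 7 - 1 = -12*m^2 + m*(30*n + 58) + 5*n + 10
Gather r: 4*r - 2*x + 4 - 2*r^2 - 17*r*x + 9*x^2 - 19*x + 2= -2*r^2 + r*(4 - 17*x) + 9*x^2 - 21*x + 6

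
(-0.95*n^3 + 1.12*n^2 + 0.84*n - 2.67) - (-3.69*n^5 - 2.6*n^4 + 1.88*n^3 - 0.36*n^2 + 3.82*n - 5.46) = 3.69*n^5 + 2.6*n^4 - 2.83*n^3 + 1.48*n^2 - 2.98*n + 2.79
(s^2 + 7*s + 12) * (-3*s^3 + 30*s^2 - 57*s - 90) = -3*s^5 + 9*s^4 + 117*s^3 - 129*s^2 - 1314*s - 1080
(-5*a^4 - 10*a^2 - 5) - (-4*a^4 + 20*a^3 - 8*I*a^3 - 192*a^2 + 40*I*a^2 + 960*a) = -a^4 - 20*a^3 + 8*I*a^3 + 182*a^2 - 40*I*a^2 - 960*a - 5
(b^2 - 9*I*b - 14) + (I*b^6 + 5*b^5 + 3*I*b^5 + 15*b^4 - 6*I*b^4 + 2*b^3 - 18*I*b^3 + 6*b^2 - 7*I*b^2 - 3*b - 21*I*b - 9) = I*b^6 + 5*b^5 + 3*I*b^5 + 15*b^4 - 6*I*b^4 + 2*b^3 - 18*I*b^3 + 7*b^2 - 7*I*b^2 - 3*b - 30*I*b - 23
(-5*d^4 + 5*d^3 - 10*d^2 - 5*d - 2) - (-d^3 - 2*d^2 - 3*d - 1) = -5*d^4 + 6*d^3 - 8*d^2 - 2*d - 1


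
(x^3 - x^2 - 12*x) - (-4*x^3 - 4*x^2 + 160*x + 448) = 5*x^3 + 3*x^2 - 172*x - 448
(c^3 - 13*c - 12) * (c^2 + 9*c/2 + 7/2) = c^5 + 9*c^4/2 - 19*c^3/2 - 141*c^2/2 - 199*c/2 - 42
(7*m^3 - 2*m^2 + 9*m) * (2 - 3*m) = -21*m^4 + 20*m^3 - 31*m^2 + 18*m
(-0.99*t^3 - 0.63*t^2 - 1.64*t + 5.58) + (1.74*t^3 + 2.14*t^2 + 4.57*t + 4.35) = 0.75*t^3 + 1.51*t^2 + 2.93*t + 9.93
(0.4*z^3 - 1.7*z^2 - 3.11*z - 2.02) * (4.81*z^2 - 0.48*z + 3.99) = 1.924*z^5 - 8.369*z^4 - 12.5471*z^3 - 15.0064*z^2 - 11.4393*z - 8.0598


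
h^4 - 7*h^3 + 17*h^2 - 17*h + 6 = (h - 3)*(h - 2)*(h - 1)^2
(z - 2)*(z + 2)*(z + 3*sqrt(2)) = z^3 + 3*sqrt(2)*z^2 - 4*z - 12*sqrt(2)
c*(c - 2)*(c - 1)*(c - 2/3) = c^4 - 11*c^3/3 + 4*c^2 - 4*c/3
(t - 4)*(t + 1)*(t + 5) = t^3 + 2*t^2 - 19*t - 20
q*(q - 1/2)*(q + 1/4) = q^3 - q^2/4 - q/8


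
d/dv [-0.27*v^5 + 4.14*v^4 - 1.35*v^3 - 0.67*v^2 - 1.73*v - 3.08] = -1.35*v^4 + 16.56*v^3 - 4.05*v^2 - 1.34*v - 1.73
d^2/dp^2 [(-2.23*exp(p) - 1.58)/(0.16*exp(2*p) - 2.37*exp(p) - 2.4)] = (-0.057088*exp(4*p) - 1.007408*exp(3*p) - 3.340512*exp(2*p) + 1.382658*exp(p) - 3.85776)*exp(p)/(0.004096*exp(6*p) - 0.182016*exp(5*p) + 2.511792*exp(4*p) - 7.851573*exp(3*p) - 37.67688*exp(2*p) - 40.9536*exp(p) - 13.824)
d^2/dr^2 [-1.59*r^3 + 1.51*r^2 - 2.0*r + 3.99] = 3.02 - 9.54*r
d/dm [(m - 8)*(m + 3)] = 2*m - 5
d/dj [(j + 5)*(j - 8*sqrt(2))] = 2*j - 8*sqrt(2) + 5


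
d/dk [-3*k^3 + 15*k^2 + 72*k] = -9*k^2 + 30*k + 72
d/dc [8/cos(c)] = 8*sin(c)/cos(c)^2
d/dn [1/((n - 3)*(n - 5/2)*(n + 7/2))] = 4*(-12*n^2 + 16*n + 47)/(16*n^6 - 64*n^5 - 312*n^4 + 1592*n^3 + 529*n^2 - 9870*n + 11025)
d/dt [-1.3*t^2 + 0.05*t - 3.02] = 0.05 - 2.6*t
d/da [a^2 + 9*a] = 2*a + 9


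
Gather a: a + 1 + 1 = a + 2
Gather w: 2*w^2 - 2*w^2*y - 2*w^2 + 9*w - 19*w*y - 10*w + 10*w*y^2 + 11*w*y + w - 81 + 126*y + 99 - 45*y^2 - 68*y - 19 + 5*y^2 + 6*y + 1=-2*w^2*y + w*(10*y^2 - 8*y) - 40*y^2 + 64*y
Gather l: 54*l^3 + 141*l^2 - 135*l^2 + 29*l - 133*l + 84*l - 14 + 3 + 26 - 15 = 54*l^3 + 6*l^2 - 20*l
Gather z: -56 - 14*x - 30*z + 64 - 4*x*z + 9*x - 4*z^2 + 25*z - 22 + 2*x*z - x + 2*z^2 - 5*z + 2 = -6*x - 2*z^2 + z*(-2*x - 10) - 12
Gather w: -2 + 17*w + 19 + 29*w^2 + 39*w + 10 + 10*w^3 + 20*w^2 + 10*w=10*w^3 + 49*w^2 + 66*w + 27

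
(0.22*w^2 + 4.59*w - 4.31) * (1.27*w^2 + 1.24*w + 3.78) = 0.2794*w^4 + 6.1021*w^3 + 1.0495*w^2 + 12.0058*w - 16.2918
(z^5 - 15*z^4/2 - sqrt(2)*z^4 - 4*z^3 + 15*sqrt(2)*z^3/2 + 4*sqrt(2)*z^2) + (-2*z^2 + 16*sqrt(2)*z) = z^5 - 15*z^4/2 - sqrt(2)*z^4 - 4*z^3 + 15*sqrt(2)*z^3/2 - 2*z^2 + 4*sqrt(2)*z^2 + 16*sqrt(2)*z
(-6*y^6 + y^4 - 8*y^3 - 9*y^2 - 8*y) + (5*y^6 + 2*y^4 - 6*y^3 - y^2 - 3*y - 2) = -y^6 + 3*y^4 - 14*y^3 - 10*y^2 - 11*y - 2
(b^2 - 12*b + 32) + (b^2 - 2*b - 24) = 2*b^2 - 14*b + 8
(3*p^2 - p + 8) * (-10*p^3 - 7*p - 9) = -30*p^5 + 10*p^4 - 101*p^3 - 20*p^2 - 47*p - 72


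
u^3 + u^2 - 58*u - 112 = (u - 8)*(u + 2)*(u + 7)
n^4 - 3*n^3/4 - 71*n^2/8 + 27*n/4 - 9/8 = (n - 3)*(n - 1/2)*(n - 1/4)*(n + 3)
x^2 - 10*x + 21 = (x - 7)*(x - 3)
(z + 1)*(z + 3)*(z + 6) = z^3 + 10*z^2 + 27*z + 18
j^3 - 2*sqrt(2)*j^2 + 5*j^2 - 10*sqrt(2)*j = j*(j + 5)*(j - 2*sqrt(2))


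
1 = 1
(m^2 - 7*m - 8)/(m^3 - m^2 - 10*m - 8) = (m - 8)/(m^2 - 2*m - 8)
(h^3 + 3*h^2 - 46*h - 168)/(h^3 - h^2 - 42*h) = (h + 4)/h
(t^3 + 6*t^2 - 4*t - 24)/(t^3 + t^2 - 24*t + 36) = (t + 2)/(t - 3)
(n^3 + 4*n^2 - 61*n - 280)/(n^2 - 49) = (n^2 - 3*n - 40)/(n - 7)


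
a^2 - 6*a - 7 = (a - 7)*(a + 1)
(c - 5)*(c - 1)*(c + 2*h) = c^3 + 2*c^2*h - 6*c^2 - 12*c*h + 5*c + 10*h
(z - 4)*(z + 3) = z^2 - z - 12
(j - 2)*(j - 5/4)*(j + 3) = j^3 - j^2/4 - 29*j/4 + 15/2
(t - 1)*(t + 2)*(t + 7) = t^3 + 8*t^2 + 5*t - 14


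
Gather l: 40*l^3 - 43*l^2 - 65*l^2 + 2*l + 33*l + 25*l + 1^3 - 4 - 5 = 40*l^3 - 108*l^2 + 60*l - 8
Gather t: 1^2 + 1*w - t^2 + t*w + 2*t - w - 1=-t^2 + t*(w + 2)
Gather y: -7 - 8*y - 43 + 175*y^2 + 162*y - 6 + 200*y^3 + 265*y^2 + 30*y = 200*y^3 + 440*y^2 + 184*y - 56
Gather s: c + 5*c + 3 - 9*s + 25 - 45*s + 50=6*c - 54*s + 78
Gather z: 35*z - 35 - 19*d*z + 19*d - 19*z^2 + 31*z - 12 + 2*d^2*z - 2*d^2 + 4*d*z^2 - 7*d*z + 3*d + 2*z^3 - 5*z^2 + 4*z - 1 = -2*d^2 + 22*d + 2*z^3 + z^2*(4*d - 24) + z*(2*d^2 - 26*d + 70) - 48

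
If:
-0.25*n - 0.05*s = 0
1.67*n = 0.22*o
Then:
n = -0.2*s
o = -1.51818181818182*s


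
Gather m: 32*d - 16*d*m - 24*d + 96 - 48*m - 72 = 8*d + m*(-16*d - 48) + 24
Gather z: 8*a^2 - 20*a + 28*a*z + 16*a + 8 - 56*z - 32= 8*a^2 - 4*a + z*(28*a - 56) - 24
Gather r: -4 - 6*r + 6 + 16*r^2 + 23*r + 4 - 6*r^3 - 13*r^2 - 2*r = -6*r^3 + 3*r^2 + 15*r + 6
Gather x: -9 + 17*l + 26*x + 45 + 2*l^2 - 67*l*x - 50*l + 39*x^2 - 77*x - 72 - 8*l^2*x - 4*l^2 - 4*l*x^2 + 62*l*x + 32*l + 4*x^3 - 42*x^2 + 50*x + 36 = -2*l^2 - l + 4*x^3 + x^2*(-4*l - 3) + x*(-8*l^2 - 5*l - 1)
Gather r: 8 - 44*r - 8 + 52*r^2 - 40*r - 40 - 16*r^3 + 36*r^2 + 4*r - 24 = -16*r^3 + 88*r^2 - 80*r - 64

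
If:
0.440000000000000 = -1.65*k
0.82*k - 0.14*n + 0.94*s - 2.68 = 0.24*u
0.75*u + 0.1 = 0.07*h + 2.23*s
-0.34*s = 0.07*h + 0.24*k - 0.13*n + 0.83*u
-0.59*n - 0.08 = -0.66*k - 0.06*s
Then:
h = -83.25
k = -0.27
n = 0.02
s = 4.44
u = 5.28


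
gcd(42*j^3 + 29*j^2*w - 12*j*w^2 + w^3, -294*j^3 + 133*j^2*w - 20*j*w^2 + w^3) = 42*j^2 - 13*j*w + w^2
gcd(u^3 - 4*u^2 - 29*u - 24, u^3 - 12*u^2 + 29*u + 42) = u + 1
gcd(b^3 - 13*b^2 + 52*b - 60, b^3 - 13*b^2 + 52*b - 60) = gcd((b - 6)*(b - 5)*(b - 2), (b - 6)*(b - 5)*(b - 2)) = b^3 - 13*b^2 + 52*b - 60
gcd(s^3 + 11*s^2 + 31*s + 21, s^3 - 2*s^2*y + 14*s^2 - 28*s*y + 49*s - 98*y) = s + 7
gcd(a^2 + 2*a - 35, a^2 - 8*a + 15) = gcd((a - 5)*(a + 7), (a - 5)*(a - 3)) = a - 5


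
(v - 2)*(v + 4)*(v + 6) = v^3 + 8*v^2 + 4*v - 48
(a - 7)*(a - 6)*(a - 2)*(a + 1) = a^4 - 14*a^3 + 53*a^2 - 16*a - 84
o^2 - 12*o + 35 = (o - 7)*(o - 5)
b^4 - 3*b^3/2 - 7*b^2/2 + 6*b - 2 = (b - 2)*(b - 1)*(b - 1/2)*(b + 2)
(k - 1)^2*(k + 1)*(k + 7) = k^4 + 6*k^3 - 8*k^2 - 6*k + 7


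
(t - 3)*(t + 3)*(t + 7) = t^3 + 7*t^2 - 9*t - 63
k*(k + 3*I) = k^2 + 3*I*k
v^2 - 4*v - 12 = (v - 6)*(v + 2)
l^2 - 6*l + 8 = (l - 4)*(l - 2)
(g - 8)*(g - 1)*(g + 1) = g^3 - 8*g^2 - g + 8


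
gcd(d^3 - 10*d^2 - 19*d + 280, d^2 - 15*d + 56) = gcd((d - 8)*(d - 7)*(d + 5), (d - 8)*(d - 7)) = d^2 - 15*d + 56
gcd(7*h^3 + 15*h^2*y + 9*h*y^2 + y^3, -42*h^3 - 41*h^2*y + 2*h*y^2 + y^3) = 7*h^2 + 8*h*y + y^2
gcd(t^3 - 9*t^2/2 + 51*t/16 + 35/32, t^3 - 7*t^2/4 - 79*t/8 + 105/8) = t^2 - 19*t/4 + 35/8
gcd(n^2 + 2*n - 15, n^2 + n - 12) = n - 3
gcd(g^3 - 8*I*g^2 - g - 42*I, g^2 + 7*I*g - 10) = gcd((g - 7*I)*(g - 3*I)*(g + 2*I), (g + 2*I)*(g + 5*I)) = g + 2*I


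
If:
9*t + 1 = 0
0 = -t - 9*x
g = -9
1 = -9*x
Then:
No Solution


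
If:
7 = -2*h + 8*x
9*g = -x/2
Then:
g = -x/18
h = 4*x - 7/2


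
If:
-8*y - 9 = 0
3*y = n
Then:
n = -27/8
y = -9/8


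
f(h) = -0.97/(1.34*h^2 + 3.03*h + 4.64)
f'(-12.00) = -0.00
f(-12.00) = -0.01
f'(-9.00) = -0.00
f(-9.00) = -0.01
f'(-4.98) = -0.02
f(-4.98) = -0.04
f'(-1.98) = -0.15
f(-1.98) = -0.25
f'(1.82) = 0.04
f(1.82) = -0.07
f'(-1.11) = 0.01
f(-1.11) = -0.33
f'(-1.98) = -0.15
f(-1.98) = -0.25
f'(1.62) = 0.04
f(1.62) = -0.07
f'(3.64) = 0.01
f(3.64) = -0.03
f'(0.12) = 0.13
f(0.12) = -0.19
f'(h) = -0.97*(-2.68*h - 3.03)/(1.34*h^2 + 3.03*h + 4.64)^2 = (2.5996*h + 2.9391)/(1.34*h^2 + 3.03*h + 4.64)^2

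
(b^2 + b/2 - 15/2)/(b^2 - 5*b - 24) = (b - 5/2)/(b - 8)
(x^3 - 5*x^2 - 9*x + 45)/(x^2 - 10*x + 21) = (x^2 - 2*x - 15)/(x - 7)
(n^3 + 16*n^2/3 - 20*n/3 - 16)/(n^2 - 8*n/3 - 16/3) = (n^2 + 4*n - 12)/(n - 4)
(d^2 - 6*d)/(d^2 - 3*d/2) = 2*(d - 6)/(2*d - 3)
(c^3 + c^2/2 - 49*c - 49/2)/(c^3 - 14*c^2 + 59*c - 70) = (2*c^2 + 15*c + 7)/(2*(c^2 - 7*c + 10))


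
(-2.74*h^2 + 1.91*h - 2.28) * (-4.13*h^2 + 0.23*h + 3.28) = 11.3162*h^4 - 8.5185*h^3 + 0.868499999999999*h^2 + 5.7404*h - 7.4784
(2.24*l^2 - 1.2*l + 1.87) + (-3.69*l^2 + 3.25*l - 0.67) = -1.45*l^2 + 2.05*l + 1.2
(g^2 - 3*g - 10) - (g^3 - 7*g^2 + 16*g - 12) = -g^3 + 8*g^2 - 19*g + 2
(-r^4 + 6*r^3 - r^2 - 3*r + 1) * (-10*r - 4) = 10*r^5 - 56*r^4 - 14*r^3 + 34*r^2 + 2*r - 4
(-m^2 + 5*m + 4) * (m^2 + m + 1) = -m^4 + 4*m^3 + 8*m^2 + 9*m + 4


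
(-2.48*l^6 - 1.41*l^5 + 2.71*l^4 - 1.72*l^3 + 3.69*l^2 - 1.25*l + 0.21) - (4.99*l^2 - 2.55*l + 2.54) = -2.48*l^6 - 1.41*l^5 + 2.71*l^4 - 1.72*l^3 - 1.3*l^2 + 1.3*l - 2.33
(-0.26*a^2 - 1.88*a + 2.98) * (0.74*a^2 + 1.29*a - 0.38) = -0.1924*a^4 - 1.7266*a^3 - 0.1212*a^2 + 4.5586*a - 1.1324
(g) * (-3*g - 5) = -3*g^2 - 5*g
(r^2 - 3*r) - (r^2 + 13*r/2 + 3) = -19*r/2 - 3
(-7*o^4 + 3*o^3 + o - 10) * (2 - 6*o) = 42*o^5 - 32*o^4 + 6*o^3 - 6*o^2 + 62*o - 20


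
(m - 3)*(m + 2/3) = m^2 - 7*m/3 - 2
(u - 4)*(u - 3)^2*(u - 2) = u^4 - 12*u^3 + 53*u^2 - 102*u + 72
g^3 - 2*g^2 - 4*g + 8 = (g - 2)^2*(g + 2)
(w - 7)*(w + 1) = w^2 - 6*w - 7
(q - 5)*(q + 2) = q^2 - 3*q - 10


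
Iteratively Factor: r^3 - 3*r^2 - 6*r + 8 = (r - 1)*(r^2 - 2*r - 8) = (r - 4)*(r - 1)*(r + 2)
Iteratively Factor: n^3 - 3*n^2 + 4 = (n + 1)*(n^2 - 4*n + 4) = (n - 2)*(n + 1)*(n - 2)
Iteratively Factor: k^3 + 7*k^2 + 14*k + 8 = (k + 2)*(k^2 + 5*k + 4) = (k + 2)*(k + 4)*(k + 1)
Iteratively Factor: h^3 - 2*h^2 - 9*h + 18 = (h - 2)*(h^2 - 9) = (h - 2)*(h + 3)*(h - 3)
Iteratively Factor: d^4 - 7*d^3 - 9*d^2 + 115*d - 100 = (d - 5)*(d^3 - 2*d^2 - 19*d + 20) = (d - 5)*(d - 1)*(d^2 - d - 20) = (d - 5)^2*(d - 1)*(d + 4)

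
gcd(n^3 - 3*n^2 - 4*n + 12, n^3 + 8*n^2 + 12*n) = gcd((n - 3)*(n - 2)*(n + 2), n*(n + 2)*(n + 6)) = n + 2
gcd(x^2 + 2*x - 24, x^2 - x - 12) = x - 4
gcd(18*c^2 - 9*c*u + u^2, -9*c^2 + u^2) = -3*c + u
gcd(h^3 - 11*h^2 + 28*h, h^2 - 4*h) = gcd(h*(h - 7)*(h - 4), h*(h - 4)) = h^2 - 4*h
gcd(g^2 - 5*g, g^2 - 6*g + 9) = 1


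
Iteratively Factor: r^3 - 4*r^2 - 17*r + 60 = (r - 3)*(r^2 - r - 20) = (r - 3)*(r + 4)*(r - 5)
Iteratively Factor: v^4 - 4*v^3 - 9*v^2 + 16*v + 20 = (v + 1)*(v^3 - 5*v^2 - 4*v + 20) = (v - 5)*(v + 1)*(v^2 - 4) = (v - 5)*(v + 1)*(v + 2)*(v - 2)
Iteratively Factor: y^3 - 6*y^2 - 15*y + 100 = (y - 5)*(y^2 - y - 20) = (y - 5)*(y + 4)*(y - 5)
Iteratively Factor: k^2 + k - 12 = (k + 4)*(k - 3)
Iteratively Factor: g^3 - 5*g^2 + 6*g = (g - 3)*(g^2 - 2*g) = g*(g - 3)*(g - 2)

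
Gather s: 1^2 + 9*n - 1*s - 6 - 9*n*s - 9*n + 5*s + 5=s*(4 - 9*n)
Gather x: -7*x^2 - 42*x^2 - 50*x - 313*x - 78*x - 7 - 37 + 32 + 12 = -49*x^2 - 441*x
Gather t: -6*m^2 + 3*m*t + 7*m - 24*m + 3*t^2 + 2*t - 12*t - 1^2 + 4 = -6*m^2 - 17*m + 3*t^2 + t*(3*m - 10) + 3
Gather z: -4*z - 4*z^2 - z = -4*z^2 - 5*z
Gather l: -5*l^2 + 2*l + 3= -5*l^2 + 2*l + 3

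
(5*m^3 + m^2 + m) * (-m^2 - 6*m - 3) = -5*m^5 - 31*m^4 - 22*m^3 - 9*m^2 - 3*m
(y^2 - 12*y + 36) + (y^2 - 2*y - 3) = 2*y^2 - 14*y + 33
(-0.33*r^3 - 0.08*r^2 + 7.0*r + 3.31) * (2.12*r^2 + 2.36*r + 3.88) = -0.6996*r^5 - 0.9484*r^4 + 13.3708*r^3 + 23.2268*r^2 + 34.9716*r + 12.8428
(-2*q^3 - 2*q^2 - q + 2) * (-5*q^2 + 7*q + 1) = 10*q^5 - 4*q^4 - 11*q^3 - 19*q^2 + 13*q + 2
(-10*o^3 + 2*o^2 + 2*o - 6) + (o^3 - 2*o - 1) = -9*o^3 + 2*o^2 - 7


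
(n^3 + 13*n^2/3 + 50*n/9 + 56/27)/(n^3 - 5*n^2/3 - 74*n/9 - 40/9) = (9*n^2 + 33*n + 28)/(3*(3*n^2 - 7*n - 20))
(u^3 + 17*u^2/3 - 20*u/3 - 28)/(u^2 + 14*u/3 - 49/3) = (u^2 + 8*u + 12)/(u + 7)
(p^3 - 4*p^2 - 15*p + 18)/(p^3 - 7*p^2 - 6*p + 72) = (p - 1)/(p - 4)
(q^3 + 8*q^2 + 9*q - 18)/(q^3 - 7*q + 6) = (q + 6)/(q - 2)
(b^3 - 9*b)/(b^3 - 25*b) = (b^2 - 9)/(b^2 - 25)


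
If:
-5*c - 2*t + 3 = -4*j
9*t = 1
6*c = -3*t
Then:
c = -1/18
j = -55/72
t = 1/9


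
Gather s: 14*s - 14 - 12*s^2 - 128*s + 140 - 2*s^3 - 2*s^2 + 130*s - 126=-2*s^3 - 14*s^2 + 16*s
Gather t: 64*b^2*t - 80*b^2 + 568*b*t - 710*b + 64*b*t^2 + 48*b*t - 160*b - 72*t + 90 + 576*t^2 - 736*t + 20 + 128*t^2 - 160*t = -80*b^2 - 870*b + t^2*(64*b + 704) + t*(64*b^2 + 616*b - 968) + 110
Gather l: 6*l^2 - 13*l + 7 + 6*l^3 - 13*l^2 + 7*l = 6*l^3 - 7*l^2 - 6*l + 7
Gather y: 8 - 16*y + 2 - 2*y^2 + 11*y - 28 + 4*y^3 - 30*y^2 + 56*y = 4*y^3 - 32*y^2 + 51*y - 18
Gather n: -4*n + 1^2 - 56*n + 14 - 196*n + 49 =64 - 256*n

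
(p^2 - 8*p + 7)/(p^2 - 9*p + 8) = (p - 7)/(p - 8)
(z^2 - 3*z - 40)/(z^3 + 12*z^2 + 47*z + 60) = (z - 8)/(z^2 + 7*z + 12)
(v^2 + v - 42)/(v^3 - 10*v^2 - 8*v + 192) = (v + 7)/(v^2 - 4*v - 32)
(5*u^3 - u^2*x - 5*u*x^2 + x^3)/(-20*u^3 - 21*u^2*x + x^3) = (-u + x)/(4*u + x)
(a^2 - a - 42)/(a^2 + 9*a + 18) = (a - 7)/(a + 3)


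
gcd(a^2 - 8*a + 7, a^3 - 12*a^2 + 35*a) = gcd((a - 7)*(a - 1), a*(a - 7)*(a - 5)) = a - 7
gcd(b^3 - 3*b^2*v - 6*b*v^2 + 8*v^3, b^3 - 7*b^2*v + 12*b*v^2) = -b + 4*v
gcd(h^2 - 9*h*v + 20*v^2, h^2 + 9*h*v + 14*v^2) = 1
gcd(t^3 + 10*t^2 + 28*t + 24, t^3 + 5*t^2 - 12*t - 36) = t^2 + 8*t + 12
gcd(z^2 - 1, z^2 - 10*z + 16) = 1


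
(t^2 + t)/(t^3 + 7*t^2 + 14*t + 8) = t/(t^2 + 6*t + 8)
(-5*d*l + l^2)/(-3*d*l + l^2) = (5*d - l)/(3*d - l)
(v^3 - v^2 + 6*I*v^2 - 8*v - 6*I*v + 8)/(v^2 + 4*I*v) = v - 1 + 2*I - 2*I/v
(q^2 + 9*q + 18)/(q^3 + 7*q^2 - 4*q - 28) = (q^2 + 9*q + 18)/(q^3 + 7*q^2 - 4*q - 28)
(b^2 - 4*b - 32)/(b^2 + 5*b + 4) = (b - 8)/(b + 1)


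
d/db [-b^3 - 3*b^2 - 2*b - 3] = -3*b^2 - 6*b - 2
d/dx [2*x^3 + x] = 6*x^2 + 1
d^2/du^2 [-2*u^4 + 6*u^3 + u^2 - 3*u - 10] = -24*u^2 + 36*u + 2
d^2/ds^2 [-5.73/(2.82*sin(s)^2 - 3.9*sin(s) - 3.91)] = (-182.269008*sin(s)^4 + 189.05562*sin(s)^3 - 66.470292*sin(s)^2 - 290.73447*sin(s) + 300.666852)/(-2.82*sin(s)^2 + 3.9*sin(s) + 3.91)^3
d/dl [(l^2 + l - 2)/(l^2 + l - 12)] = -(20*l + 10)/(l^2 + l - 12)^2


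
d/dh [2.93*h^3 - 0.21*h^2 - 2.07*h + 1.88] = 8.79*h^2 - 0.42*h - 2.07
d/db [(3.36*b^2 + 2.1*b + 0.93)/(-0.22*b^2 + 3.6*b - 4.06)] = (12.558*b^2 - 26.874*b - 11.874)/(0.0484*b^4 - 1.584*b^3 + 14.7464*b^2 - 29.232*b + 16.4836)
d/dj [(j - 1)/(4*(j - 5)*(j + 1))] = (-j^2 + 2*j - 9)/(4*(j^4 - 8*j^3 + 6*j^2 + 40*j + 25))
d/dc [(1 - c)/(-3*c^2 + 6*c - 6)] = c*(2 - c)/(3*(c^4 - 4*c^3 + 8*c^2 - 8*c + 4))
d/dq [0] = 0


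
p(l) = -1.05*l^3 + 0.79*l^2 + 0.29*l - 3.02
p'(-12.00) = -472.27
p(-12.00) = 1921.66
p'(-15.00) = -732.16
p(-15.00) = 3714.13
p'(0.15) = 0.46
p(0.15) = -2.96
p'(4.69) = -61.59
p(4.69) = -92.60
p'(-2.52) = -23.70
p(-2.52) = 18.07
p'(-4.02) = -56.97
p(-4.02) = 76.79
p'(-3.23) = -37.68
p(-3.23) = 39.67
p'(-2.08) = -16.62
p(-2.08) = 9.24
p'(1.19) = -2.29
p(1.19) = -3.33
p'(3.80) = -39.19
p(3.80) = -48.13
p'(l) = -3.15*l^2 + 1.58*l + 0.29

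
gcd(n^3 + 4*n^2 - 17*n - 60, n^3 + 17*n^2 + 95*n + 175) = n + 5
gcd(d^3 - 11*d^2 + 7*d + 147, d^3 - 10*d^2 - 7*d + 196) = d^2 - 14*d + 49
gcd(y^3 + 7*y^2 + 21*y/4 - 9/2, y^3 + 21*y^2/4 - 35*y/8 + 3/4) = y^2 + 11*y/2 - 3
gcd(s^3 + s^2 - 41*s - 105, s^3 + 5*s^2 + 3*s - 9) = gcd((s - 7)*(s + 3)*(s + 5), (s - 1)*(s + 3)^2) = s + 3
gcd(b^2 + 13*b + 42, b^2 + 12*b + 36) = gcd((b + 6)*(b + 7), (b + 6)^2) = b + 6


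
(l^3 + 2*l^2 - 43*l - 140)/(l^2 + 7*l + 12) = (l^2 - 2*l - 35)/(l + 3)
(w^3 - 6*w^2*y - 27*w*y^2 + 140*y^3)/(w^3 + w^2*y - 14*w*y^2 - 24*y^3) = (w^2 - 2*w*y - 35*y^2)/(w^2 + 5*w*y + 6*y^2)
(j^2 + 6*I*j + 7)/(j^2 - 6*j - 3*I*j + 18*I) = (j^2 + 6*I*j + 7)/(j^2 - 6*j - 3*I*j + 18*I)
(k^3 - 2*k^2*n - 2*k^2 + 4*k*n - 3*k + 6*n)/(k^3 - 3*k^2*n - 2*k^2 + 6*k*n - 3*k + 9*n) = (k - 2*n)/(k - 3*n)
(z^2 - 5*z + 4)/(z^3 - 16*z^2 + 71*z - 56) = (z - 4)/(z^2 - 15*z + 56)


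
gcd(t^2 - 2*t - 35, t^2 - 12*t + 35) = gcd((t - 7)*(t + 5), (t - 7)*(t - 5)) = t - 7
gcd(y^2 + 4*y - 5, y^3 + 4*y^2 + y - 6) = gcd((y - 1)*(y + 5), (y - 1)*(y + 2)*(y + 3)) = y - 1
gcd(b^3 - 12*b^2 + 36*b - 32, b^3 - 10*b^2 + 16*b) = b^2 - 10*b + 16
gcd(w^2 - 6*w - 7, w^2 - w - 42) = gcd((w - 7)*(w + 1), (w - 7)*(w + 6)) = w - 7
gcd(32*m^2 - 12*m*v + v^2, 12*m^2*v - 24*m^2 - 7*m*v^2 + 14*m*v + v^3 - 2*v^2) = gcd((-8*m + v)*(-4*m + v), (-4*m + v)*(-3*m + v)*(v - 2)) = -4*m + v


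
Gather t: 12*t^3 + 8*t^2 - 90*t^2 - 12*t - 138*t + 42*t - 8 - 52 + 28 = 12*t^3 - 82*t^2 - 108*t - 32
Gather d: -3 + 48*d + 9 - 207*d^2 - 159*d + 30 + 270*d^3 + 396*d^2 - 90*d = 270*d^3 + 189*d^2 - 201*d + 36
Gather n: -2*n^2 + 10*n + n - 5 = -2*n^2 + 11*n - 5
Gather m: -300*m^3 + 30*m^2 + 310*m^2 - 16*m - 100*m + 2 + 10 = -300*m^3 + 340*m^2 - 116*m + 12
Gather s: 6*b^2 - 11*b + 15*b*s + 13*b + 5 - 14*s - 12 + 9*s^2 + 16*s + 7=6*b^2 + 2*b + 9*s^2 + s*(15*b + 2)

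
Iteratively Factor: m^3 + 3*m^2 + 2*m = (m + 2)*(m^2 + m) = (m + 1)*(m + 2)*(m)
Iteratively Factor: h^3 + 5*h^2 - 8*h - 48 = (h + 4)*(h^2 + h - 12) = (h - 3)*(h + 4)*(h + 4)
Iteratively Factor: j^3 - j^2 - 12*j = (j + 3)*(j^2 - 4*j) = (j - 4)*(j + 3)*(j)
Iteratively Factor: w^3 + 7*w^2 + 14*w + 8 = (w + 2)*(w^2 + 5*w + 4) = (w + 1)*(w + 2)*(w + 4)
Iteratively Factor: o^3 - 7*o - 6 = (o - 3)*(o^2 + 3*o + 2) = (o - 3)*(o + 1)*(o + 2)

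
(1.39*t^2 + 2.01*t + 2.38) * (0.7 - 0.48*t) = -0.6672*t^3 + 0.00819999999999999*t^2 + 0.2646*t + 1.666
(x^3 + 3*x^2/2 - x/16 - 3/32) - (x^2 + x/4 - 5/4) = x^3 + x^2/2 - 5*x/16 + 37/32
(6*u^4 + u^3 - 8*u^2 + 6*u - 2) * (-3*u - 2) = -18*u^5 - 15*u^4 + 22*u^3 - 2*u^2 - 6*u + 4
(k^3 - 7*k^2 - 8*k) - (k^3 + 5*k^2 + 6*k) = -12*k^2 - 14*k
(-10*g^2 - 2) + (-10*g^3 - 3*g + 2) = -10*g^3 - 10*g^2 - 3*g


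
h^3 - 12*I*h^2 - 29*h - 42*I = (h - 7*I)*(h - 6*I)*(h + I)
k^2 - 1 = (k - 1)*(k + 1)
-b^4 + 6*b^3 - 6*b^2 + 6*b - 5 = (b - 5)*(b + I)*(I*b + 1)*(I*b - I)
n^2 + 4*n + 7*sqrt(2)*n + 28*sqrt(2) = (n + 4)*(n + 7*sqrt(2))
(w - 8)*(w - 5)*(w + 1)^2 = w^4 - 11*w^3 + 15*w^2 + 67*w + 40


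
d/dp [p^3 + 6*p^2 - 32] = 3*p*(p + 4)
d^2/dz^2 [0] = 0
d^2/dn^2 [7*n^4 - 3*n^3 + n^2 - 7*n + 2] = 84*n^2 - 18*n + 2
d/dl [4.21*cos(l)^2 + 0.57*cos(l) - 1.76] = -(8.42*cos(l) + 0.57)*sin(l)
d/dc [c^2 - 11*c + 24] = 2*c - 11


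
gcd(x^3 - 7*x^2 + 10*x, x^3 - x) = x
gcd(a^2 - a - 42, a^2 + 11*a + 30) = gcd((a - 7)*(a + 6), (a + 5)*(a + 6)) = a + 6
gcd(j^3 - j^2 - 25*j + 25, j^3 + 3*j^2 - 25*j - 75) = j^2 - 25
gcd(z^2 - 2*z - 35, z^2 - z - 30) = z + 5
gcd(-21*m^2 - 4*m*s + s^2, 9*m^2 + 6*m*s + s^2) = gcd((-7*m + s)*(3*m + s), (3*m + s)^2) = 3*m + s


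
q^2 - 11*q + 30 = (q - 6)*(q - 5)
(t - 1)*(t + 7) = t^2 + 6*t - 7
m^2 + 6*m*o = m*(m + 6*o)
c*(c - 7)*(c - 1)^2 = c^4 - 9*c^3 + 15*c^2 - 7*c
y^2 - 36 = (y - 6)*(y + 6)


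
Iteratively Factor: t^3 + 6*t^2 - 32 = (t + 4)*(t^2 + 2*t - 8) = (t + 4)^2*(t - 2)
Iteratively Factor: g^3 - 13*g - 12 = (g - 4)*(g^2 + 4*g + 3) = (g - 4)*(g + 1)*(g + 3)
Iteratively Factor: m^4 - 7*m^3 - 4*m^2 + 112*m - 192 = (m - 4)*(m^3 - 3*m^2 - 16*m + 48) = (m - 4)*(m - 3)*(m^2 - 16) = (m - 4)*(m - 3)*(m + 4)*(m - 4)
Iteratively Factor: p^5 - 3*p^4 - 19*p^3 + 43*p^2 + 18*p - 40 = (p + 4)*(p^4 - 7*p^3 + 9*p^2 + 7*p - 10) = (p - 1)*(p + 4)*(p^3 - 6*p^2 + 3*p + 10) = (p - 5)*(p - 1)*(p + 4)*(p^2 - p - 2) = (p - 5)*(p - 1)*(p + 1)*(p + 4)*(p - 2)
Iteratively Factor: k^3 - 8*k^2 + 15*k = (k)*(k^2 - 8*k + 15) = k*(k - 5)*(k - 3)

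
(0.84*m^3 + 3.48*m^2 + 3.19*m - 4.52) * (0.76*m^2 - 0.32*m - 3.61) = 0.6384*m^5 + 2.376*m^4 - 1.7216*m^3 - 17.0188*m^2 - 10.0695*m + 16.3172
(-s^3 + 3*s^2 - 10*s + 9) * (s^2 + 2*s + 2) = -s^5 + s^4 - 6*s^3 - 5*s^2 - 2*s + 18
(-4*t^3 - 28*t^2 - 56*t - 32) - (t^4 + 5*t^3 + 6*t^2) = -t^4 - 9*t^3 - 34*t^2 - 56*t - 32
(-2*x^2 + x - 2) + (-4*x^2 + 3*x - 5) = -6*x^2 + 4*x - 7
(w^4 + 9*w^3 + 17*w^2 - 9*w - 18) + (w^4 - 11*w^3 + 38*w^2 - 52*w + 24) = 2*w^4 - 2*w^3 + 55*w^2 - 61*w + 6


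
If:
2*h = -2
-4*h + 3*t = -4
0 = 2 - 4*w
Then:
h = -1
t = -8/3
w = 1/2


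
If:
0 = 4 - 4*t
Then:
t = 1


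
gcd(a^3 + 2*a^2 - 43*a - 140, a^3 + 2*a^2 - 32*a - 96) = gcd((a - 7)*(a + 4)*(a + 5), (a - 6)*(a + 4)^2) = a + 4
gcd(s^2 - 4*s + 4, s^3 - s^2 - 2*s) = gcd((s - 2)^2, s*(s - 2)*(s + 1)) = s - 2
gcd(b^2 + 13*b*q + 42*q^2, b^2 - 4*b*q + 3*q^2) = 1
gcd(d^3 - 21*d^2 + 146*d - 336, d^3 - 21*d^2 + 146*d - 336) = d^3 - 21*d^2 + 146*d - 336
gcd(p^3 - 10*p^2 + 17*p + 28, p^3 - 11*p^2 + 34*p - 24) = p - 4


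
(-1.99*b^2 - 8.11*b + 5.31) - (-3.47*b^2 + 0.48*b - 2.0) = 1.48*b^2 - 8.59*b + 7.31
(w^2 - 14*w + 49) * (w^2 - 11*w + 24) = w^4 - 25*w^3 + 227*w^2 - 875*w + 1176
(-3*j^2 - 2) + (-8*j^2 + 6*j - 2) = -11*j^2 + 6*j - 4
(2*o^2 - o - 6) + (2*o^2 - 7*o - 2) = 4*o^2 - 8*o - 8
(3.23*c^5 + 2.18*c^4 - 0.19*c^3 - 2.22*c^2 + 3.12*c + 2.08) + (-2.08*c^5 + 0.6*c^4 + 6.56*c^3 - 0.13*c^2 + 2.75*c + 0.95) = 1.15*c^5 + 2.78*c^4 + 6.37*c^3 - 2.35*c^2 + 5.87*c + 3.03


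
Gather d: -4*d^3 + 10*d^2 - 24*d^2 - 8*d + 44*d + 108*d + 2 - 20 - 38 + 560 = -4*d^3 - 14*d^2 + 144*d + 504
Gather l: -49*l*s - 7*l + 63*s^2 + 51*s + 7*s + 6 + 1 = l*(-49*s - 7) + 63*s^2 + 58*s + 7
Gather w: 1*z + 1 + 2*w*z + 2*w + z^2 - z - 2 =w*(2*z + 2) + z^2 - 1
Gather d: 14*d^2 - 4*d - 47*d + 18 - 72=14*d^2 - 51*d - 54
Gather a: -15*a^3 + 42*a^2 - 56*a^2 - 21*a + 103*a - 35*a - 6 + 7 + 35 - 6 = -15*a^3 - 14*a^2 + 47*a + 30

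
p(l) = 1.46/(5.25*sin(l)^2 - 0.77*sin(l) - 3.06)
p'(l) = 1.46*(-10.5*sin(l)*cos(l) + 0.77*cos(l))/(5.25*sin(l)^2 - 0.77*sin(l) - 3.06)^2 = (1.1242 - 15.33*sin(l))*cos(l)/(-5.25*sin(l)^2 + 0.77*sin(l) + 3.06)^2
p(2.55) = -0.79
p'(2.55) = 1.79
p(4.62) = 0.50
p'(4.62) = -0.18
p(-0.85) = 3.03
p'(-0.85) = 35.96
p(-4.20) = 5.68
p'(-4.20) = 90.82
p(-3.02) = -0.51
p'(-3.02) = -0.35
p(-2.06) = 0.85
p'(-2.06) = -2.35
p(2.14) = 89.09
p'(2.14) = 23656.30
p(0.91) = -3.69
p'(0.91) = -43.08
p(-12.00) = -0.74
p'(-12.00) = -1.56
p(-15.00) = -4.30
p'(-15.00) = -73.25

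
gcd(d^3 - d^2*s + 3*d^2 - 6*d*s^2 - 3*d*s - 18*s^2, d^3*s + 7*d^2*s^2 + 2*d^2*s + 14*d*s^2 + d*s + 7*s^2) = 1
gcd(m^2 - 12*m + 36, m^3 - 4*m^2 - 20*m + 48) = m - 6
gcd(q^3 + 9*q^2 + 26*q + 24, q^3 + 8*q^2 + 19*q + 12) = q^2 + 7*q + 12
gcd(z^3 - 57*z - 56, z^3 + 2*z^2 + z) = z + 1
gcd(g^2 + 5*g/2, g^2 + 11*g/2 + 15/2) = g + 5/2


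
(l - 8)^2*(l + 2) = l^3 - 14*l^2 + 32*l + 128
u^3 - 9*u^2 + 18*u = u*(u - 6)*(u - 3)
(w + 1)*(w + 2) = w^2 + 3*w + 2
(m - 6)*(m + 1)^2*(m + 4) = m^4 - 27*m^2 - 50*m - 24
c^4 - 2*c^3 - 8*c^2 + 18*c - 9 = (c - 3)*(c - 1)^2*(c + 3)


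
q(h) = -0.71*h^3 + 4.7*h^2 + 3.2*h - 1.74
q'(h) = -2.13*h^2 + 9.4*h + 3.2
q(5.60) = 38.88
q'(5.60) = -10.96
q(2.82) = 28.74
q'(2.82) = 12.77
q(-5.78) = 273.88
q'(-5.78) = -122.29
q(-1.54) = 7.07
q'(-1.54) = -16.33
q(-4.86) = 175.22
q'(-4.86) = -92.79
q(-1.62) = 8.43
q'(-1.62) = -17.62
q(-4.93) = 181.79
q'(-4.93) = -94.91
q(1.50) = 11.24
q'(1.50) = 12.51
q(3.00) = 30.99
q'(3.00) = 12.23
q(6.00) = 33.30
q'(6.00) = -17.08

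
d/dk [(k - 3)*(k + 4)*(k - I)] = 3*k^2 + 2*k*(1 - I) - 12 - I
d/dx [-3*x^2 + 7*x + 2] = 7 - 6*x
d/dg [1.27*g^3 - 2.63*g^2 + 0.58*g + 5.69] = 3.81*g^2 - 5.26*g + 0.58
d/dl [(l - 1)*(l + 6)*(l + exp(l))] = l^2*exp(l) + 3*l^2 + 7*l*exp(l) + 10*l - exp(l) - 6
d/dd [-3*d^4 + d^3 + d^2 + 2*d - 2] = -12*d^3 + 3*d^2 + 2*d + 2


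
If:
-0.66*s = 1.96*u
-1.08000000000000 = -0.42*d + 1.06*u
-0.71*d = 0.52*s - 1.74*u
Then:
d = 5.66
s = -3.63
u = 1.22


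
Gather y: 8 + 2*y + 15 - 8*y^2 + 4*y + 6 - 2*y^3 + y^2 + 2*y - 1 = -2*y^3 - 7*y^2 + 8*y + 28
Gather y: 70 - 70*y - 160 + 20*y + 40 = -50*y - 50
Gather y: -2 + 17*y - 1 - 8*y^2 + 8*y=-8*y^2 + 25*y - 3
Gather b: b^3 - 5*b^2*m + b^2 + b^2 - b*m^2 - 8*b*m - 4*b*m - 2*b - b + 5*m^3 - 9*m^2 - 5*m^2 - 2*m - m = b^3 + b^2*(2 - 5*m) + b*(-m^2 - 12*m - 3) + 5*m^3 - 14*m^2 - 3*m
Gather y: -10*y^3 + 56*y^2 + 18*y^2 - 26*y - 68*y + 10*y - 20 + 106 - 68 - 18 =-10*y^3 + 74*y^2 - 84*y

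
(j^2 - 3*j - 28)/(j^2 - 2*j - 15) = (-j^2 + 3*j + 28)/(-j^2 + 2*j + 15)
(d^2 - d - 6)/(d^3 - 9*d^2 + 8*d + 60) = (d - 3)/(d^2 - 11*d + 30)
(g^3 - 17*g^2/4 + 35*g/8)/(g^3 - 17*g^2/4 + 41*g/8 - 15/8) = g*(4*g - 7)/(4*g^2 - 7*g + 3)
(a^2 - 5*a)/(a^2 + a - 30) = a/(a + 6)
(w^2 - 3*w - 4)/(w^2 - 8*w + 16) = (w + 1)/(w - 4)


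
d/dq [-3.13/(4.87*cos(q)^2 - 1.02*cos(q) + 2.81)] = (3.1926 - 30.4862*cos(q))*sin(q)/(4.87*cos(q)^2 - 1.02*cos(q) + 2.81)^2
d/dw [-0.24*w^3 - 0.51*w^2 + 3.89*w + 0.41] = -0.72*w^2 - 1.02*w + 3.89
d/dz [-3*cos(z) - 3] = 3*sin(z)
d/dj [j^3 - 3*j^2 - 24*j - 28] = 3*j^2 - 6*j - 24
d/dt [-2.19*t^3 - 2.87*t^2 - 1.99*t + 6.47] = -6.57*t^2 - 5.74*t - 1.99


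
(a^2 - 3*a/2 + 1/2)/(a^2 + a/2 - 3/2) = (2*a - 1)/(2*a + 3)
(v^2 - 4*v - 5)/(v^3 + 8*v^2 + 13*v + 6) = (v - 5)/(v^2 + 7*v + 6)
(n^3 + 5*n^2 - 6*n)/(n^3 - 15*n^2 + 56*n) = (n^2 + 5*n - 6)/(n^2 - 15*n + 56)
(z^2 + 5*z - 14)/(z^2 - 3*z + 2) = (z + 7)/(z - 1)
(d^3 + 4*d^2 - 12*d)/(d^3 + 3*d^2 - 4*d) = (d^2 + 4*d - 12)/(d^2 + 3*d - 4)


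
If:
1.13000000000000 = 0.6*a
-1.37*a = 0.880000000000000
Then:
No Solution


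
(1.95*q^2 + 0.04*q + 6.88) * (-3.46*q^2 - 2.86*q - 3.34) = -6.747*q^4 - 5.7154*q^3 - 30.4322*q^2 - 19.8104*q - 22.9792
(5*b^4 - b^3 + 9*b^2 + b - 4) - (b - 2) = 5*b^4 - b^3 + 9*b^2 - 2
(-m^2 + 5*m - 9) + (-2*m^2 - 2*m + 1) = -3*m^2 + 3*m - 8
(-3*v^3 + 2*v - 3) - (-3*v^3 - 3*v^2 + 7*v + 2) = 3*v^2 - 5*v - 5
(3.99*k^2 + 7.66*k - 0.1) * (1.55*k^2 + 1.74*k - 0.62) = 6.1845*k^4 + 18.8156*k^3 + 10.6996*k^2 - 4.9232*k + 0.062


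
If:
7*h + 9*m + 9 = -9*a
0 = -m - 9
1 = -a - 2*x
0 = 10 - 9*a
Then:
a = 10/9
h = 62/7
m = -9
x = -19/18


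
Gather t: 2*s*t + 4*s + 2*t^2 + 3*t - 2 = 4*s + 2*t^2 + t*(2*s + 3) - 2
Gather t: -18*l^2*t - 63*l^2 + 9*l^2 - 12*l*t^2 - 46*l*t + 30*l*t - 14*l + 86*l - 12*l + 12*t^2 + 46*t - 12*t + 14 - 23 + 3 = -54*l^2 + 60*l + t^2*(12 - 12*l) + t*(-18*l^2 - 16*l + 34) - 6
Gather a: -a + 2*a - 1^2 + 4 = a + 3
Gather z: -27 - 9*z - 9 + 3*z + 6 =-6*z - 30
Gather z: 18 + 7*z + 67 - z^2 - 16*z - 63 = -z^2 - 9*z + 22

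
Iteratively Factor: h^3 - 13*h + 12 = (h + 4)*(h^2 - 4*h + 3) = (h - 1)*(h + 4)*(h - 3)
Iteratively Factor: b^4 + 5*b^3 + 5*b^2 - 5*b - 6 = (b + 3)*(b^3 + 2*b^2 - b - 2) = (b + 2)*(b + 3)*(b^2 - 1) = (b + 1)*(b + 2)*(b + 3)*(b - 1)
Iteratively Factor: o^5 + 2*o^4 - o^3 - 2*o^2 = (o)*(o^4 + 2*o^3 - o^2 - 2*o) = o*(o - 1)*(o^3 + 3*o^2 + 2*o) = o^2*(o - 1)*(o^2 + 3*o + 2) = o^2*(o - 1)*(o + 2)*(o + 1)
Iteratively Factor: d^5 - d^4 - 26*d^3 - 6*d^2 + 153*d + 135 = (d + 3)*(d^4 - 4*d^3 - 14*d^2 + 36*d + 45) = (d + 1)*(d + 3)*(d^3 - 5*d^2 - 9*d + 45) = (d + 1)*(d + 3)^2*(d^2 - 8*d + 15) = (d - 5)*(d + 1)*(d + 3)^2*(d - 3)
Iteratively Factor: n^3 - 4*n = (n + 2)*(n^2 - 2*n) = n*(n + 2)*(n - 2)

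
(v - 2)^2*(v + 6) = v^3 + 2*v^2 - 20*v + 24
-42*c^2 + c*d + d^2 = (-6*c + d)*(7*c + d)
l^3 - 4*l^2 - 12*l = l*(l - 6)*(l + 2)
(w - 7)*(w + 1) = w^2 - 6*w - 7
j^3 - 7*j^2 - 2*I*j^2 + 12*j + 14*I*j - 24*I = (j - 4)*(j - 3)*(j - 2*I)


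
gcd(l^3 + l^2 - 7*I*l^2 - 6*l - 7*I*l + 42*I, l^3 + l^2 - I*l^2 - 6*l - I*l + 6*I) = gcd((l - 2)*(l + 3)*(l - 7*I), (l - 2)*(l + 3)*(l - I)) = l^2 + l - 6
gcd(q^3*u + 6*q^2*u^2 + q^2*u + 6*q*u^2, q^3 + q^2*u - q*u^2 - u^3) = 1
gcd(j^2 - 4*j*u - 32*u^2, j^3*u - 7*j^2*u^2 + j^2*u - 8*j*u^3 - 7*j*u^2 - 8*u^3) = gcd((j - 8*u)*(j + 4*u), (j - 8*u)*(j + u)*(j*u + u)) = -j + 8*u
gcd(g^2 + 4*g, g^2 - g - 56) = 1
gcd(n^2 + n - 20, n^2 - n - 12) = n - 4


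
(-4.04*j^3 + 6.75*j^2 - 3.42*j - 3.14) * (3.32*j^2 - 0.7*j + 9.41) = -13.4128*j^5 + 25.238*j^4 - 54.0958*j^3 + 55.4867*j^2 - 29.9842*j - 29.5474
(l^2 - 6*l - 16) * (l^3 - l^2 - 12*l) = l^5 - 7*l^4 - 22*l^3 + 88*l^2 + 192*l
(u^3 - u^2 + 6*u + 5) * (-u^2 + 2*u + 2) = -u^5 + 3*u^4 - 6*u^3 + 5*u^2 + 22*u + 10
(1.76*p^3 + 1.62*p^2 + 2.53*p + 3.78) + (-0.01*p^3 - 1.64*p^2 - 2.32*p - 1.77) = 1.75*p^3 - 0.0199999999999998*p^2 + 0.21*p + 2.01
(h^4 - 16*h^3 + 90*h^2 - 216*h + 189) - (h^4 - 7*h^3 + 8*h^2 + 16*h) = -9*h^3 + 82*h^2 - 232*h + 189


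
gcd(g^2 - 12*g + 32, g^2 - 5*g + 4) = g - 4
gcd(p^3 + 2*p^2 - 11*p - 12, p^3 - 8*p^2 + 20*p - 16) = 1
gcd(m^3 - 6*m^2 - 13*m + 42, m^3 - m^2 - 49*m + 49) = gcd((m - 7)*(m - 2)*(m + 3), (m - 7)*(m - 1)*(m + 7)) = m - 7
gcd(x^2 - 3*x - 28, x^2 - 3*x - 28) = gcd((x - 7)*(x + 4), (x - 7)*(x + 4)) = x^2 - 3*x - 28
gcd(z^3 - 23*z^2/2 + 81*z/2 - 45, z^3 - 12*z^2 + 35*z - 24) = z - 3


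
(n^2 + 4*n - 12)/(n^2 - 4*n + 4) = (n + 6)/(n - 2)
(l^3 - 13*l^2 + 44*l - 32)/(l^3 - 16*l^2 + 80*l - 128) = (l - 1)/(l - 4)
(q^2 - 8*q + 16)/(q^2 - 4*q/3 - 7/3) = 3*(-q^2 + 8*q - 16)/(-3*q^2 + 4*q + 7)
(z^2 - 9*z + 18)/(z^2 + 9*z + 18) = (z^2 - 9*z + 18)/(z^2 + 9*z + 18)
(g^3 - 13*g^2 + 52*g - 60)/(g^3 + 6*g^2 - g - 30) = (g^2 - 11*g + 30)/(g^2 + 8*g + 15)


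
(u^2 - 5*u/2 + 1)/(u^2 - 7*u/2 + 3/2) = (u - 2)/(u - 3)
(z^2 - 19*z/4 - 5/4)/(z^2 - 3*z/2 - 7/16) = 4*(z - 5)/(4*z - 7)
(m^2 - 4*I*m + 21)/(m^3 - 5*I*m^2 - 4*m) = (-m^2 + 4*I*m - 21)/(m*(-m^2 + 5*I*m + 4))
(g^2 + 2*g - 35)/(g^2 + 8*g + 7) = (g - 5)/(g + 1)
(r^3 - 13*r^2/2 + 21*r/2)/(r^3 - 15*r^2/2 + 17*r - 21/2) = r/(r - 1)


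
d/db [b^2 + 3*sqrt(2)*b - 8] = 2*b + 3*sqrt(2)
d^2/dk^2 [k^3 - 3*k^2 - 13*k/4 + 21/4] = 6*k - 6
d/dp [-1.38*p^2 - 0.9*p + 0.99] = -2.76*p - 0.9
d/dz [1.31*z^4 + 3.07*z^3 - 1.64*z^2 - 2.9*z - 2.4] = 5.24*z^3 + 9.21*z^2 - 3.28*z - 2.9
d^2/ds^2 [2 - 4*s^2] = -8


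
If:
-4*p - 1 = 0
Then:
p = -1/4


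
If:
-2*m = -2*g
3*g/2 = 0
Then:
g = 0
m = 0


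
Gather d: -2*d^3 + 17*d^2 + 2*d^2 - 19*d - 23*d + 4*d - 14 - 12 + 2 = -2*d^3 + 19*d^2 - 38*d - 24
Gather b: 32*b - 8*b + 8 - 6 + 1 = 24*b + 3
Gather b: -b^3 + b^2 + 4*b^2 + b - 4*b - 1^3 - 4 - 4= -b^3 + 5*b^2 - 3*b - 9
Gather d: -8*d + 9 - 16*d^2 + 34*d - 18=-16*d^2 + 26*d - 9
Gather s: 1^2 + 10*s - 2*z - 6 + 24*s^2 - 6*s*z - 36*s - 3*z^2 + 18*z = 24*s^2 + s*(-6*z - 26) - 3*z^2 + 16*z - 5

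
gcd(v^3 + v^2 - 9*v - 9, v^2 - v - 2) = v + 1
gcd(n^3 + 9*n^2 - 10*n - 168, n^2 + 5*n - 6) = n + 6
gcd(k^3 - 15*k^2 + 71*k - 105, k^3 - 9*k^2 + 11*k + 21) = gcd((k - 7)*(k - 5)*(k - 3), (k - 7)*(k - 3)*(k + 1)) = k^2 - 10*k + 21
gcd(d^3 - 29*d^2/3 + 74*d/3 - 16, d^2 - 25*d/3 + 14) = d - 6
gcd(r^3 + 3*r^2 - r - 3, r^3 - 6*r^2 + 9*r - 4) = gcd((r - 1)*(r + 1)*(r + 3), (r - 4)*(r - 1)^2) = r - 1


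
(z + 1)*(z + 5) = z^2 + 6*z + 5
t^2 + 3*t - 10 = (t - 2)*(t + 5)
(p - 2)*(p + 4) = p^2 + 2*p - 8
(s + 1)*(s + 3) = s^2 + 4*s + 3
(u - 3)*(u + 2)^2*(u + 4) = u^4 + 5*u^3 - 4*u^2 - 44*u - 48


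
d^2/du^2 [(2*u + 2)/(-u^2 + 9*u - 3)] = 4*(-(u + 1)*(2*u - 9)^2 + (3*u - 8)*(u^2 - 9*u + 3))/(u^2 - 9*u + 3)^3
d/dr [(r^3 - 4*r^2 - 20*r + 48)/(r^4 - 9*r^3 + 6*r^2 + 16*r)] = (-r^4 + 4*r^3 + 50*r^2 - 336*r - 192)/(r^2*(r^4 - 14*r^3 + 33*r^2 + 112*r + 64))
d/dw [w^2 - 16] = 2*w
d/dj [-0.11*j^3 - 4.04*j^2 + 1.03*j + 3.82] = -0.33*j^2 - 8.08*j + 1.03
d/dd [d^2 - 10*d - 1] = 2*d - 10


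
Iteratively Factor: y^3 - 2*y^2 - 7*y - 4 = (y + 1)*(y^2 - 3*y - 4) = (y + 1)^2*(y - 4)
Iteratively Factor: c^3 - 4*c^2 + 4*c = (c - 2)*(c^2 - 2*c) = c*(c - 2)*(c - 2)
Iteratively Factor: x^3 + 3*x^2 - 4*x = (x - 1)*(x^2 + 4*x) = x*(x - 1)*(x + 4)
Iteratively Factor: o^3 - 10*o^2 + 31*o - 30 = (o - 5)*(o^2 - 5*o + 6) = (o - 5)*(o - 3)*(o - 2)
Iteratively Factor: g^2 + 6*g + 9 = (g + 3)*(g + 3)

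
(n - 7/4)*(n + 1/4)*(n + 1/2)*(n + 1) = n^4 - 35*n^2/16 - 45*n/32 - 7/32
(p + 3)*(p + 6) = p^2 + 9*p + 18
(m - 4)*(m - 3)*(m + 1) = m^3 - 6*m^2 + 5*m + 12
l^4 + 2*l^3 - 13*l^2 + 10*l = l*(l - 2)*(l - 1)*(l + 5)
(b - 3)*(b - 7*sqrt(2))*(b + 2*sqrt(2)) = b^3 - 5*sqrt(2)*b^2 - 3*b^2 - 28*b + 15*sqrt(2)*b + 84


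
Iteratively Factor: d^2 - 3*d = (d)*(d - 3)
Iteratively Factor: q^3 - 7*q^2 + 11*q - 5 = (q - 1)*(q^2 - 6*q + 5) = (q - 5)*(q - 1)*(q - 1)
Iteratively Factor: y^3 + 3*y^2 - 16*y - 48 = (y + 3)*(y^2 - 16) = (y + 3)*(y + 4)*(y - 4)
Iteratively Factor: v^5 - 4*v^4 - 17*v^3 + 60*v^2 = (v - 5)*(v^4 + v^3 - 12*v^2) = v*(v - 5)*(v^3 + v^2 - 12*v) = v^2*(v - 5)*(v^2 + v - 12) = v^2*(v - 5)*(v + 4)*(v - 3)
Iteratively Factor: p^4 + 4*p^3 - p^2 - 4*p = (p + 4)*(p^3 - p) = (p + 1)*(p + 4)*(p^2 - p) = (p - 1)*(p + 1)*(p + 4)*(p)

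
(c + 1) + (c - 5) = 2*c - 4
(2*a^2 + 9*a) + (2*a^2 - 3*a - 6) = 4*a^2 + 6*a - 6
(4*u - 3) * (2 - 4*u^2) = -16*u^3 + 12*u^2 + 8*u - 6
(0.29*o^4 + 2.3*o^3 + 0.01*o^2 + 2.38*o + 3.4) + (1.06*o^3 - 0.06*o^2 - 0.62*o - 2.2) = 0.29*o^4 + 3.36*o^3 - 0.05*o^2 + 1.76*o + 1.2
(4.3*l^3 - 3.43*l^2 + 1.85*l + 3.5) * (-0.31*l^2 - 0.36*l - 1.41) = -1.333*l^5 - 0.4847*l^4 - 5.4017*l^3 + 3.0853*l^2 - 3.8685*l - 4.935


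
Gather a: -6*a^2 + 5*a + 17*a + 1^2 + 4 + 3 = -6*a^2 + 22*a + 8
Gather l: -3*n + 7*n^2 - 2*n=7*n^2 - 5*n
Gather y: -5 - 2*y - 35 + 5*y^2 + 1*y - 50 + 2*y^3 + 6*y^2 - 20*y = 2*y^3 + 11*y^2 - 21*y - 90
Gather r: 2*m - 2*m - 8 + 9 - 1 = 0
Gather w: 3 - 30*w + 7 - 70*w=10 - 100*w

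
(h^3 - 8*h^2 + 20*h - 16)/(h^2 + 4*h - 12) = (h^2 - 6*h + 8)/(h + 6)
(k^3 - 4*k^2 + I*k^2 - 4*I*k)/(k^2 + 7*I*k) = (k^2 + k*(-4 + I) - 4*I)/(k + 7*I)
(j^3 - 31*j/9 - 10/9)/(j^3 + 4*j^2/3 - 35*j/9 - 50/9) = (3*j + 1)/(3*j + 5)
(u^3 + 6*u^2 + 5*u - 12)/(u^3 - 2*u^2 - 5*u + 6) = (u^2 + 7*u + 12)/(u^2 - u - 6)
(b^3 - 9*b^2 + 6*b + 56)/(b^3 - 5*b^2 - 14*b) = (b - 4)/b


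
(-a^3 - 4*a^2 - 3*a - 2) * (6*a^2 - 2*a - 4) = -6*a^5 - 22*a^4 - 6*a^3 + 10*a^2 + 16*a + 8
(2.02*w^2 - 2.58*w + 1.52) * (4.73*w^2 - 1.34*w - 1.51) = 9.5546*w^4 - 14.9102*w^3 + 7.5966*w^2 + 1.859*w - 2.2952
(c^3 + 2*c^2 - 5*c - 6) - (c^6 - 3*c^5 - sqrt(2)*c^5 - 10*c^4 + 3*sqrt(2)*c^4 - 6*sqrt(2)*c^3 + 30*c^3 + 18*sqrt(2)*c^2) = -c^6 + sqrt(2)*c^5 + 3*c^5 - 3*sqrt(2)*c^4 + 10*c^4 - 29*c^3 + 6*sqrt(2)*c^3 - 18*sqrt(2)*c^2 + 2*c^2 - 5*c - 6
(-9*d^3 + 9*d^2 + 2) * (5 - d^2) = 9*d^5 - 9*d^4 - 45*d^3 + 43*d^2 + 10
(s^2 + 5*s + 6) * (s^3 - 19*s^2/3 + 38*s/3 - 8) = s^5 - 4*s^4/3 - 13*s^3 + 52*s^2/3 + 36*s - 48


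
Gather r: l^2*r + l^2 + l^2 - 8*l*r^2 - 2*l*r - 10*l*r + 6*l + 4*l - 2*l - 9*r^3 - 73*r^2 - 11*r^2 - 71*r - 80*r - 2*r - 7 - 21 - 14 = 2*l^2 + 8*l - 9*r^3 + r^2*(-8*l - 84) + r*(l^2 - 12*l - 153) - 42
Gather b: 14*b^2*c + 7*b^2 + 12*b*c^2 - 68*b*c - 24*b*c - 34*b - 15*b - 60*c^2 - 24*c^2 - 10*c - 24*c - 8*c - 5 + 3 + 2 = b^2*(14*c + 7) + b*(12*c^2 - 92*c - 49) - 84*c^2 - 42*c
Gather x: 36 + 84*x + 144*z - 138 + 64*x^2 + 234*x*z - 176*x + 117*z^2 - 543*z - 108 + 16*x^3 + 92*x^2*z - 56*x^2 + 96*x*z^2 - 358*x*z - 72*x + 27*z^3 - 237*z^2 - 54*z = 16*x^3 + x^2*(92*z + 8) + x*(96*z^2 - 124*z - 164) + 27*z^3 - 120*z^2 - 453*z - 210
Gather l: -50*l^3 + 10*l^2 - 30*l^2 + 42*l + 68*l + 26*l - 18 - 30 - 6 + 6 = -50*l^3 - 20*l^2 + 136*l - 48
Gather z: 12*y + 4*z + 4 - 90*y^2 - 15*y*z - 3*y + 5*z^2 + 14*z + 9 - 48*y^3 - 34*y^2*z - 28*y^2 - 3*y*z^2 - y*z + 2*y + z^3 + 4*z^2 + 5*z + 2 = -48*y^3 - 118*y^2 + 11*y + z^3 + z^2*(9 - 3*y) + z*(-34*y^2 - 16*y + 23) + 15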